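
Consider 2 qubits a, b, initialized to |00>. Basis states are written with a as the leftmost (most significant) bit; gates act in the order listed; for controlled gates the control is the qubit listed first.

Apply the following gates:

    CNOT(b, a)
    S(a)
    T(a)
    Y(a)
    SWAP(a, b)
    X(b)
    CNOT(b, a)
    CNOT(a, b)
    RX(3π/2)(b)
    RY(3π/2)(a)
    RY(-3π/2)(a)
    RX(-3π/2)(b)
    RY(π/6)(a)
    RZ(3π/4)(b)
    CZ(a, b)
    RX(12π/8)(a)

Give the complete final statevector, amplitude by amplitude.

The resulting statevector has amplitude (-sqrt(3) + 1 + I + sqrt(3)*I)*exp(5*I*pi/8)/4 on |00>, 0 on |01>, (-sqrt(3) - 1 - I + sqrt(3)*I)*exp(5*I*pi/8)/4 on |10>, 0 on |11>.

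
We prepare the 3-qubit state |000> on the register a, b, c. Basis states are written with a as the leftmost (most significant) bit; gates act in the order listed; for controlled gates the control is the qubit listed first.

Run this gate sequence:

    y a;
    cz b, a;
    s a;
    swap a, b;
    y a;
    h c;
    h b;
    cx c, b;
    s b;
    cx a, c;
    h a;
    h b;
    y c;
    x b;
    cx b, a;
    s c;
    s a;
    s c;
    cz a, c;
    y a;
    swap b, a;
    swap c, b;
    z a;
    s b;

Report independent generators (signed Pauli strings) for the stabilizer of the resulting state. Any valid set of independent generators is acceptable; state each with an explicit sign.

The stabilizer group can be generated by -YII, +IYZ, -IZY, among other valid generating sets.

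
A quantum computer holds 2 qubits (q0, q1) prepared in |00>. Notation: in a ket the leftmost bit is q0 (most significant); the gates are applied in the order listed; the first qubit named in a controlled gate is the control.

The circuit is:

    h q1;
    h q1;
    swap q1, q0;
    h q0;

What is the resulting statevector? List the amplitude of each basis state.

The final amplitudes are sqrt(2)/2 on |00>, 0 on |01>, sqrt(2)/2 on |10>, 0 on |11>.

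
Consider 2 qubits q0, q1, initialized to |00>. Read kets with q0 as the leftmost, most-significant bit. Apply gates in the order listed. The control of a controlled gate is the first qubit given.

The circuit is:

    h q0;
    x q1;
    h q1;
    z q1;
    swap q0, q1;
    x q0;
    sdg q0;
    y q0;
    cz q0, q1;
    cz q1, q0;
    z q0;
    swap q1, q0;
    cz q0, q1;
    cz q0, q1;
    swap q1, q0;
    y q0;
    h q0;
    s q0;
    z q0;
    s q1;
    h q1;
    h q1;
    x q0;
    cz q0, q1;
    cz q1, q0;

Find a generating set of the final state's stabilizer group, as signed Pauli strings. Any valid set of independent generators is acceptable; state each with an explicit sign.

The stabilizer group can be generated by -XI, +IY, among other valid generating sets. Key observation: the block from step 21 through step 22 cancels to the identity and can be dropped.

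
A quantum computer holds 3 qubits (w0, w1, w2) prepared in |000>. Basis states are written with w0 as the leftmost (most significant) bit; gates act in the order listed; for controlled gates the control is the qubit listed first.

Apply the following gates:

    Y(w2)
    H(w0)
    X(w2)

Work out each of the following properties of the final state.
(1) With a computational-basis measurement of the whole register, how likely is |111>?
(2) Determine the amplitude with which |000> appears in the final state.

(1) Outcome |111> occurs with probability 0.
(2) |000> carries amplitude sqrt(2)*I/2 in the final state.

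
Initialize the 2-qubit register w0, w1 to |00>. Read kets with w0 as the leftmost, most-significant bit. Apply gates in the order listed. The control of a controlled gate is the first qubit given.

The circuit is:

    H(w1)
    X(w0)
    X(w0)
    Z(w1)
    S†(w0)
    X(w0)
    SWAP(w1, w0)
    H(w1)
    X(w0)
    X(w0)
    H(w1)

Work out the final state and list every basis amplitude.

The resulting statevector has amplitude 0 on |00>, sqrt(2)/2 on |01>, 0 on |10>, -sqrt(2)/2 on |11>.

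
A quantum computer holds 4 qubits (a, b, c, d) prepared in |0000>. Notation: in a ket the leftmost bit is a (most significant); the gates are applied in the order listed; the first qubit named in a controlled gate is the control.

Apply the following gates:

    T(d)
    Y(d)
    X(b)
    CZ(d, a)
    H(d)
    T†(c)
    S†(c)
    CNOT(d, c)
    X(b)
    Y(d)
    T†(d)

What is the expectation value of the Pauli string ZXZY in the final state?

In the final state, ZXZY has expectation 0.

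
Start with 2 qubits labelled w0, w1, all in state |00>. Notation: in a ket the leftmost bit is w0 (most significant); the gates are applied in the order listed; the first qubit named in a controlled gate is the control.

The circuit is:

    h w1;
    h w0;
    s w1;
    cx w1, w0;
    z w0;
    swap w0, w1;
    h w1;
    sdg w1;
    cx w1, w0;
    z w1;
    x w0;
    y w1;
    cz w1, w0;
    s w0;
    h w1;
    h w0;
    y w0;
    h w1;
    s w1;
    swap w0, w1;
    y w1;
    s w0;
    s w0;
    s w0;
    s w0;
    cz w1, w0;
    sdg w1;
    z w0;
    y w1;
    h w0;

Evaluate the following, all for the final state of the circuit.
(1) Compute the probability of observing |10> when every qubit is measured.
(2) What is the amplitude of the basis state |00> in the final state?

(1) A full measurement returns |10> with probability 1/2. Key observation: the block from step 22 through step 25 cancels to the identity and can be dropped.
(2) The amplitude on |00> is -sqrt(2)/2.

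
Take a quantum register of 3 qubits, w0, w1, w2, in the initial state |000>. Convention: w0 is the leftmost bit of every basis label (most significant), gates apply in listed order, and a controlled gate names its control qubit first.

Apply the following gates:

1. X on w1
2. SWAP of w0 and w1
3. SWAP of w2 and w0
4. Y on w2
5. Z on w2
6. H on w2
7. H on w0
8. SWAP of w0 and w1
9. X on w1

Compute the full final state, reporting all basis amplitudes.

After the circuit, the state carries amplitude -I/2 on |000>, -I/2 on |001>, -I/2 on |010>, -I/2 on |011>, 0 on |100>, 0 on |101>, 0 on |110>, 0 on |111>.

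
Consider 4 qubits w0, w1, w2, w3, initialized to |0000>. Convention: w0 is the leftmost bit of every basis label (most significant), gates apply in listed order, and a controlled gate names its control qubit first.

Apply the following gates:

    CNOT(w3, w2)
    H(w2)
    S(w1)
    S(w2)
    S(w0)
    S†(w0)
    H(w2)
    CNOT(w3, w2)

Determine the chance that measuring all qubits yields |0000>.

Outcome |0000> occurs with probability 1/2.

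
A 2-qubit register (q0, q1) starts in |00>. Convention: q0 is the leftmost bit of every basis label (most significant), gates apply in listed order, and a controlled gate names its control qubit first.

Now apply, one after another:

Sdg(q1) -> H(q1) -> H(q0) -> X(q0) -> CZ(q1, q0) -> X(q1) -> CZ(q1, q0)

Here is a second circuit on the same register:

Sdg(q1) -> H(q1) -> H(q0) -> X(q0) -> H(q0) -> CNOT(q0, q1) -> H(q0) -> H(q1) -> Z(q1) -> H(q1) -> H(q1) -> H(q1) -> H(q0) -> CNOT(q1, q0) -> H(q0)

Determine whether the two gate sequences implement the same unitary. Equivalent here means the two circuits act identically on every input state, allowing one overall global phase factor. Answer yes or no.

No: there is an input state on which the two circuits produce genuinely different outputs (not merely differing by a phase).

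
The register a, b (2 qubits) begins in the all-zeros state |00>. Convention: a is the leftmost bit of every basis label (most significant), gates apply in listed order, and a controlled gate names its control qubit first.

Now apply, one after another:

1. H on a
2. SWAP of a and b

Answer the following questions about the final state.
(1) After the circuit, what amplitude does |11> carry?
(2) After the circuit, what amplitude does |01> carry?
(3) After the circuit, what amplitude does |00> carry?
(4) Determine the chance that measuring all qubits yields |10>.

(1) The final state's coefficient on |11> equals 0.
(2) The final state's coefficient on |01> equals sqrt(2)/2.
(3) |00> carries amplitude sqrt(2)/2 in the final state.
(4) A full measurement returns |10> with probability 0.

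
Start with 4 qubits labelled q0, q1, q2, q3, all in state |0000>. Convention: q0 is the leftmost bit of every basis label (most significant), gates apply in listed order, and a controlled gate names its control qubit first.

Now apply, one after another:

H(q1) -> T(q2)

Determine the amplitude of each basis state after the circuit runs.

After the circuit, the state carries amplitude sqrt(2)/2 on |0000>, sqrt(2)/2 on |0100>, and 0 on every other basis state.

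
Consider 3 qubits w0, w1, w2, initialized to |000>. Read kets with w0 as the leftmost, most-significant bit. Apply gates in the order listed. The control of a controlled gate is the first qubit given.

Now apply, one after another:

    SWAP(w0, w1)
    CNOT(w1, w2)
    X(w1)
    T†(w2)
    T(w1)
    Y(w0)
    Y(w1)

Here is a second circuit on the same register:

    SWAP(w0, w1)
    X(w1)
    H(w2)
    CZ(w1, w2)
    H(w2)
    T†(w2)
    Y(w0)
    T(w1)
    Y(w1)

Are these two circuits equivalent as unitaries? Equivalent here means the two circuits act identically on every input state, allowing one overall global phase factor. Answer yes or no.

No, they are not equivalent — no single phase factor reconciles the two unitaries.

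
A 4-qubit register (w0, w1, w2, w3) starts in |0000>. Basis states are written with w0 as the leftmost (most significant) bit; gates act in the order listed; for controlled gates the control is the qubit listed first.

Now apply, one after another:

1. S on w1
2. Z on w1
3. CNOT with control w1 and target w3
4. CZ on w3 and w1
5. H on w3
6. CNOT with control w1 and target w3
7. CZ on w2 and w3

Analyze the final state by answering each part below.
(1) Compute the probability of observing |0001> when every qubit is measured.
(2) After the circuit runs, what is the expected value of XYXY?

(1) A full measurement returns |0001> with probability 1/2.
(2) In the final state, XYXY has expectation 0.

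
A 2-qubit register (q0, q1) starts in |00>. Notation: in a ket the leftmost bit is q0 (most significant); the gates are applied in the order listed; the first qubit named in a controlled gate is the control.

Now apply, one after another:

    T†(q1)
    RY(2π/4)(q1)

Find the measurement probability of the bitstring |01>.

The probability of measuring |01> is 1/2.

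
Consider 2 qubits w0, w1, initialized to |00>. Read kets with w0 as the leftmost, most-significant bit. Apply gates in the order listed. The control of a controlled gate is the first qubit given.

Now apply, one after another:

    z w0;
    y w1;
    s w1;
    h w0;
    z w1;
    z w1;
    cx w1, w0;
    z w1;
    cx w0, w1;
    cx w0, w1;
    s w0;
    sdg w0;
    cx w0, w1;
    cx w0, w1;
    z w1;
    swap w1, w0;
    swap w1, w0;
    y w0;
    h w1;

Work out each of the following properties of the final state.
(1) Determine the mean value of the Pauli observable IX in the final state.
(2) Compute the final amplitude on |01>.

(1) The expectation value of IX is -1. Key observation: the block from step 8 through step 15 cancels to the identity and can be dropped.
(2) The amplitude on |01> is -I/2.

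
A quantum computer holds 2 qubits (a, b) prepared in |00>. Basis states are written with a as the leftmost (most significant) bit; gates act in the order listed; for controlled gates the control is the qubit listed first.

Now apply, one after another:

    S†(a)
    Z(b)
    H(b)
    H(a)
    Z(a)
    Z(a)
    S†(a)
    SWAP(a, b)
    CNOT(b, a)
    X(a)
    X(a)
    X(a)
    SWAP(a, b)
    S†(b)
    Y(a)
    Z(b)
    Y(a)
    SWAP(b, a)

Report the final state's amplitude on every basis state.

After the circuit, the state carries amplitude 1/2 on |00>, -I/2 on |01>, I/2 on |10>, 1/2 on |11>. Key observation: gates 11-12 undo each other exactly, leaving only the rest of the circuit to track.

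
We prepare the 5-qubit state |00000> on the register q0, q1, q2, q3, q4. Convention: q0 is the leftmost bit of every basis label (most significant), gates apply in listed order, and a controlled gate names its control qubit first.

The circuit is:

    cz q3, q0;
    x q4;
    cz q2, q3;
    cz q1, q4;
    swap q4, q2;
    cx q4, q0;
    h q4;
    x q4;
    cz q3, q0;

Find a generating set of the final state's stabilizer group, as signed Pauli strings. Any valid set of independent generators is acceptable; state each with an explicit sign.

The final state is stabilized by the group generated by +IIIIX, +ZIIII, +IZIII, -IIZII, +IIIZI; other independent generating sets are equally valid.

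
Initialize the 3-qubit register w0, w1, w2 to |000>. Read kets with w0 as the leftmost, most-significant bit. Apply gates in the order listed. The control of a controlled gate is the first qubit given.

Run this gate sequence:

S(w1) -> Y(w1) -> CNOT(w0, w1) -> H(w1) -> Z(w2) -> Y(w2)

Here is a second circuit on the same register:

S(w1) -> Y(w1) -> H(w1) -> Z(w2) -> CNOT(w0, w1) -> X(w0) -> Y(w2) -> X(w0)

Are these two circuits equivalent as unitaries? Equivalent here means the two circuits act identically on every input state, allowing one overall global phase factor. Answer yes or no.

No — the two circuits implement different unitaries, even allowing a global phase.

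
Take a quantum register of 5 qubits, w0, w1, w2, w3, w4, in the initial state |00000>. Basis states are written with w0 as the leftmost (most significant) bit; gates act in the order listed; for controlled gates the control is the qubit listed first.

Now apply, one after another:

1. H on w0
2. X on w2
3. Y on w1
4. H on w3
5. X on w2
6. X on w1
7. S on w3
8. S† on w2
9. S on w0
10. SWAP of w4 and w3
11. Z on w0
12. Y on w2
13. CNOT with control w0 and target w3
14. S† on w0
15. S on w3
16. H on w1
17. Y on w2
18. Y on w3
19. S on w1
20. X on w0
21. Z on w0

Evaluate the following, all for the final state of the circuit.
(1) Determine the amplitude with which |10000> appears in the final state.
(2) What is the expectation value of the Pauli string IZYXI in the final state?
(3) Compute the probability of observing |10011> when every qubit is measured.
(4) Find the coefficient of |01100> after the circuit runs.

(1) |10000> carries amplitude 0 in the final state.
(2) The observable IZYXI averages to 0.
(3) Outcome |10011> occurs with probability 1/8.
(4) The amplitude on |01100> is 0.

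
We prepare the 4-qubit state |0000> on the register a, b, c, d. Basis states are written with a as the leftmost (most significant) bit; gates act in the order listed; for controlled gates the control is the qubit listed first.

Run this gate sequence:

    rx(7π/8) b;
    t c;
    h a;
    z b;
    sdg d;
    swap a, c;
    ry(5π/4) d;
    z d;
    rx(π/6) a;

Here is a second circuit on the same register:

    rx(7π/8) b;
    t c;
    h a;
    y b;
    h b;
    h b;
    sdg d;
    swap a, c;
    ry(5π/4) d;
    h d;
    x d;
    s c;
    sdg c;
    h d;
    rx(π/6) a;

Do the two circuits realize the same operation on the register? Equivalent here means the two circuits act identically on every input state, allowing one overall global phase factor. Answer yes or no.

No, they are not equivalent — no single phase factor reconciles the two unitaries.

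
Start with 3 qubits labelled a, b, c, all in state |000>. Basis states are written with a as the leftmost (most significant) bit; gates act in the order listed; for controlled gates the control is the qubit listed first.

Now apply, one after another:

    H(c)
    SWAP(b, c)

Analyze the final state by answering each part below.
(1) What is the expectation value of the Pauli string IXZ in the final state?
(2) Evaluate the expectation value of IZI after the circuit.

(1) In the final state, IXZ has expectation 1.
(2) In the final state, IZI has expectation 0.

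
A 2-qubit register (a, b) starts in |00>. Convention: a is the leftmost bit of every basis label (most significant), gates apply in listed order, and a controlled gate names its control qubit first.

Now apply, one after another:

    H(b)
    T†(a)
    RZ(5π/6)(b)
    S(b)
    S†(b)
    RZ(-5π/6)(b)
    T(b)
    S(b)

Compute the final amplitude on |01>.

The final state's coefficient on |01> equals sqrt(2)*exp(3*I*pi/4)/2. Key observation: steps 3-6 multiply out to the identity, so the circuit reduces to the remaining gates.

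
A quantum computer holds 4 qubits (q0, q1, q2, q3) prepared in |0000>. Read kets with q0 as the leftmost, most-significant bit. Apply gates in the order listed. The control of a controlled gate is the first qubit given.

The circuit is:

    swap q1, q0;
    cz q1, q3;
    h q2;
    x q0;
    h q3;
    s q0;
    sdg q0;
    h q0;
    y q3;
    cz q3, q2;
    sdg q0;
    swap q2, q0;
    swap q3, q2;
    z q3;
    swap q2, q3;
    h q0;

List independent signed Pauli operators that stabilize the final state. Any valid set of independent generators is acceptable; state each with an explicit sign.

The final state is stabilized by the group generated by -XIIX, -IIYI, +ZIIZ, +IZII; other independent generating sets are equally valid.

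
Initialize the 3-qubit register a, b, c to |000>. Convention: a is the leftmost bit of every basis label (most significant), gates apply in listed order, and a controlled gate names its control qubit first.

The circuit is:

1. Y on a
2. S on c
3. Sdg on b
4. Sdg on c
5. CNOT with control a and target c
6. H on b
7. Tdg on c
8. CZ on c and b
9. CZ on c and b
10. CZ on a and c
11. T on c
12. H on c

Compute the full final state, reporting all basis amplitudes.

After the circuit, the state carries amplitude 0 on |000>, 0 on |001>, 0 on |010>, 0 on |011>, -I/2 on |100>, I/2 on |101>, -I/2 on |110>, I/2 on |111>. Key observation: the block from step 8 through step 9 cancels to the identity and can be dropped.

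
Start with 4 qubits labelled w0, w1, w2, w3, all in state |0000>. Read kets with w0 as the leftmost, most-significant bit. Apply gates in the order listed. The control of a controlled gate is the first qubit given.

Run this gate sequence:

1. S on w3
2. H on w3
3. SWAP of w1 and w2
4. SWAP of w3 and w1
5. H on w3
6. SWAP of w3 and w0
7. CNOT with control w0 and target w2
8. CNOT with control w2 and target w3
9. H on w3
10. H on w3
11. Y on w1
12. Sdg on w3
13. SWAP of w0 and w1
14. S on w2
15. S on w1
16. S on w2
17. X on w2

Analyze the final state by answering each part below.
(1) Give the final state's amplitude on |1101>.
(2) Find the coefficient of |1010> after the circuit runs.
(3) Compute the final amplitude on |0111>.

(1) The amplitude on |1101> is -I/2.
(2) The amplitude on |1010> is I/2.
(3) The amplitude on |0111> is 0.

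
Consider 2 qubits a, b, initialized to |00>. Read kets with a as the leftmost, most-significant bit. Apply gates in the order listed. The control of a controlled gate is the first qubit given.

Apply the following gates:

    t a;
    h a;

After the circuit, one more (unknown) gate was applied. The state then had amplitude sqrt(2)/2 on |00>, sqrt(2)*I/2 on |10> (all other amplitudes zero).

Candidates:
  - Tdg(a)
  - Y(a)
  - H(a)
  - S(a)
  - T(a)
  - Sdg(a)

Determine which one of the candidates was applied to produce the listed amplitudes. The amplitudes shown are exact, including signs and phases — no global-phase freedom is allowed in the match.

It was S(a) that produced the state shown.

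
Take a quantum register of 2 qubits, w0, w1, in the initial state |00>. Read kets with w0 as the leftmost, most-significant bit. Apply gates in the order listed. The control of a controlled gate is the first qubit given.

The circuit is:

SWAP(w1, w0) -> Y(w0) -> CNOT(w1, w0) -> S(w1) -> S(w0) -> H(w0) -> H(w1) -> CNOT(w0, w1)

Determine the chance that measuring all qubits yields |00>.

Outcome |00> occurs with probability 1/4.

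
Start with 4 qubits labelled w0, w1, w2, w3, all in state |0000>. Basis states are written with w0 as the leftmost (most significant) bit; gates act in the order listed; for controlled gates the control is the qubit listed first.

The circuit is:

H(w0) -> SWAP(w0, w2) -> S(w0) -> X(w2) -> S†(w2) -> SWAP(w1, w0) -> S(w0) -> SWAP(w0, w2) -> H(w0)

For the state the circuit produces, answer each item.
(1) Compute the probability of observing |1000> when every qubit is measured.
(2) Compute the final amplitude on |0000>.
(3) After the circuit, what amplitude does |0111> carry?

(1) Outcome |1000> occurs with probability 1/2.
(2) The amplitude on |0000> is 1/2 - I/2.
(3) |0111> carries amplitude 0 in the final state.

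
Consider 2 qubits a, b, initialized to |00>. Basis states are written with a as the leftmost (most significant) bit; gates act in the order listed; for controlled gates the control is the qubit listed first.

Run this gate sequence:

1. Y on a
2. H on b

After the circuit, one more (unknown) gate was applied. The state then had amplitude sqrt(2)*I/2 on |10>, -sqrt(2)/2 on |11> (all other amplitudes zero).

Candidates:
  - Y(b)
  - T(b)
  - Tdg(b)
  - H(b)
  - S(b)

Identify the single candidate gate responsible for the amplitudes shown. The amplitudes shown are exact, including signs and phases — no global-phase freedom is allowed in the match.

The unique candidate consistent with the amplitudes is S(b).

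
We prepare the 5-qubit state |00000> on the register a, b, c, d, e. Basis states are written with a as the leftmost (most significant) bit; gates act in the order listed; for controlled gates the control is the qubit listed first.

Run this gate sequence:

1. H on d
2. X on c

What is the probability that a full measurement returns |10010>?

A full measurement returns |10010> with probability 0.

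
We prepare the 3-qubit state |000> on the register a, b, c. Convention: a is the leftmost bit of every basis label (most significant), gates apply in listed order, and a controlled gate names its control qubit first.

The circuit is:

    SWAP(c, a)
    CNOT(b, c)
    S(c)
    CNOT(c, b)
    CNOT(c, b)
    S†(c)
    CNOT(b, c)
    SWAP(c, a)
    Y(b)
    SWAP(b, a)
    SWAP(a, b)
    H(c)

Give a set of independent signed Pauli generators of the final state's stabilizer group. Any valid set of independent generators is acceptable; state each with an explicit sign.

The stabilizer group can be generated by +IIX, +ZII, -IZI, among other valid generating sets. Key observation: steps 1-8 multiply out to the identity, so the circuit reduces to the remaining gates.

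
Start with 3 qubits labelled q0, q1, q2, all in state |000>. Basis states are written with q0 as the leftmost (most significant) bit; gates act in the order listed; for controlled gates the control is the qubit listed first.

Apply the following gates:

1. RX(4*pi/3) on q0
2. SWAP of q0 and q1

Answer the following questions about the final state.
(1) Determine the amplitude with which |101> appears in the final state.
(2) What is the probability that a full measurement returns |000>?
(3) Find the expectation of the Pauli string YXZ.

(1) The final state's coefficient on |101> equals 0.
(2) A full measurement returns |000> with probability 1/4.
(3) The observable YXZ averages to 0.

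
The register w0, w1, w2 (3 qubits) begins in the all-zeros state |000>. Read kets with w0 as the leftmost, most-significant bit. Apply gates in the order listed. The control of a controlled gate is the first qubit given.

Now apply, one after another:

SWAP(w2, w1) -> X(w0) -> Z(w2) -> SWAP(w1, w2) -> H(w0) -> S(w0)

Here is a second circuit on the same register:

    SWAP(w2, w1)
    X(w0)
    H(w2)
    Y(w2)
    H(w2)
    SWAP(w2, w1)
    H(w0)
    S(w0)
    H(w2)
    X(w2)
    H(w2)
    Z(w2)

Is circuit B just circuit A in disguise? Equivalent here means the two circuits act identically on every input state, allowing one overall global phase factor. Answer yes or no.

No: there is an input state on which the two circuits produce genuinely different outputs (not merely differing by a phase).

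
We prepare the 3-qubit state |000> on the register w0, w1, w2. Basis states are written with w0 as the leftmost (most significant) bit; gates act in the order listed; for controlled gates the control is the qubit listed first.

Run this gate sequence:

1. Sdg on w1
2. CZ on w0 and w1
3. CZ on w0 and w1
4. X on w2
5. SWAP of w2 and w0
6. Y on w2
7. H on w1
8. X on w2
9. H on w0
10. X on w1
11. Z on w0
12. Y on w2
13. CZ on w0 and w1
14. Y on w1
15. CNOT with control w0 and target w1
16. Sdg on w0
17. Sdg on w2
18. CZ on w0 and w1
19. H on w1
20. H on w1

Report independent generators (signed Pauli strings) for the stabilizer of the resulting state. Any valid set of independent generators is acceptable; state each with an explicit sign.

The stabilizer group can be generated by +YII, -IXI, -IIZ, among other valid generating sets. Key observation: steps 2-3 multiply out to the identity, so the circuit reduces to the remaining gates.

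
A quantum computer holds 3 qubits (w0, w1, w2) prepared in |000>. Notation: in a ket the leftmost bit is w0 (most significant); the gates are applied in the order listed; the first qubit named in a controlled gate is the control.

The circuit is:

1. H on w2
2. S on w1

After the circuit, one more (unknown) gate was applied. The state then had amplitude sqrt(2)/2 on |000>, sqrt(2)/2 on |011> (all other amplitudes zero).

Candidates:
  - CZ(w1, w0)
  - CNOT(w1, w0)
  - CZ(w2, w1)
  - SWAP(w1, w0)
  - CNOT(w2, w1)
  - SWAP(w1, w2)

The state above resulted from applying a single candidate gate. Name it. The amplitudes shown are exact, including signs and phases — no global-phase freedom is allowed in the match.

It was CNOT(w2, w1) that produced the state shown.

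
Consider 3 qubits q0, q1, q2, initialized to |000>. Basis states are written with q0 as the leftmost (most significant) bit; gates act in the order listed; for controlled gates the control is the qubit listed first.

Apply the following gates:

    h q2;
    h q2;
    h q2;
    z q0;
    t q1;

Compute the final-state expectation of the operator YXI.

The observable YXI averages to 0.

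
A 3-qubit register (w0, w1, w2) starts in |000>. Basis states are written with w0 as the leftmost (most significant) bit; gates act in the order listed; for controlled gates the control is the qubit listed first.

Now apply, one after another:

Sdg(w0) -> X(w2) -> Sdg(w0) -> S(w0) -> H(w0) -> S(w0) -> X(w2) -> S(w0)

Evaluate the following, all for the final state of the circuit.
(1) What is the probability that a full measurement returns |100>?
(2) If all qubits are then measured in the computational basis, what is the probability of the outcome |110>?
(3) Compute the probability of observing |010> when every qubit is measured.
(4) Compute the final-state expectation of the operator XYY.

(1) The probability of measuring |100> is 1/2.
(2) Outcome |110> occurs with probability 0.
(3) The probability of measuring |010> is 0.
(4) In the final state, XYY has expectation 0.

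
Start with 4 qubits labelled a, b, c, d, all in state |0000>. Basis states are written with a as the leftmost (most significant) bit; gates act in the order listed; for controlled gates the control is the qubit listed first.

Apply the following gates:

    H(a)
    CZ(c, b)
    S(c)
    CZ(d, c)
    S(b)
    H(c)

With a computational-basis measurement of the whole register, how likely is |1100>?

The probability of measuring |1100> is 0.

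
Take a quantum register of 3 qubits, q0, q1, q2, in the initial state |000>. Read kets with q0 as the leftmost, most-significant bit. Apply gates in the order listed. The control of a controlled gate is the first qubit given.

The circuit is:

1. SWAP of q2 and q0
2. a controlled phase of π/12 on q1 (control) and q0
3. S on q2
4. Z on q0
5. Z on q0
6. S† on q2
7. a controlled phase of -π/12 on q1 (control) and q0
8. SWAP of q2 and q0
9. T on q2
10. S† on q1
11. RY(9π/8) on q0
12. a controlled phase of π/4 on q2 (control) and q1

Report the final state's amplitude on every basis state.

The resulting statevector has amplitude -sin(pi/16) on |000>, sin(7*pi/16) on |100>, and 0 on every other basis state. Key observation: gates 1-8 undo each other exactly, leaving only the rest of the circuit to track.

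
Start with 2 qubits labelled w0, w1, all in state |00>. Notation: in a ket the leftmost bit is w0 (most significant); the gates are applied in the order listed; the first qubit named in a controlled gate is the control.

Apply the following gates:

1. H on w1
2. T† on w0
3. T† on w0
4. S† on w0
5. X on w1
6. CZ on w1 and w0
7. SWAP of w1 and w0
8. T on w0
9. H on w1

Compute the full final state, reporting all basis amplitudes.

After the circuit, the state carries amplitude 1/2 on |00>, 1/2 on |01>, exp(I*pi/4)/2 on |10>, exp(I*pi/4)/2 on |11>.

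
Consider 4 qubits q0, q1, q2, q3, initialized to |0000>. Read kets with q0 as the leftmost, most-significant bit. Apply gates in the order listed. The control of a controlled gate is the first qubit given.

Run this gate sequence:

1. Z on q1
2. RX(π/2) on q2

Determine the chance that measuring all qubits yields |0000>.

A full measurement returns |0000> with probability 1/2.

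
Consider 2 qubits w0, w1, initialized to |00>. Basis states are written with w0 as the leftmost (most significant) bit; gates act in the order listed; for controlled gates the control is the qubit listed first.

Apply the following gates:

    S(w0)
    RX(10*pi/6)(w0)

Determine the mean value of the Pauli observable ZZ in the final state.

The expectation value of ZZ is 1/2.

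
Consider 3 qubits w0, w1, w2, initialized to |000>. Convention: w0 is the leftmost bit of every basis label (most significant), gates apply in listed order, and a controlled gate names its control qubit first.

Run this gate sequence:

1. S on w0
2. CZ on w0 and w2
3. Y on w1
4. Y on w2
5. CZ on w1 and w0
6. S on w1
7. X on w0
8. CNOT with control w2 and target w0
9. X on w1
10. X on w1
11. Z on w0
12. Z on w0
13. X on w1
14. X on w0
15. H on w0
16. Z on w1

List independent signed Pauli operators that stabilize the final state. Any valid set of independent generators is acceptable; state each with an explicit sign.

One valid set of independent stabilizer generators is -XII, +IZI, -IIZ (any independent generating set of the same group is equally correct). Key observation: the block from step 10 through step 13 cancels to the identity and can be dropped.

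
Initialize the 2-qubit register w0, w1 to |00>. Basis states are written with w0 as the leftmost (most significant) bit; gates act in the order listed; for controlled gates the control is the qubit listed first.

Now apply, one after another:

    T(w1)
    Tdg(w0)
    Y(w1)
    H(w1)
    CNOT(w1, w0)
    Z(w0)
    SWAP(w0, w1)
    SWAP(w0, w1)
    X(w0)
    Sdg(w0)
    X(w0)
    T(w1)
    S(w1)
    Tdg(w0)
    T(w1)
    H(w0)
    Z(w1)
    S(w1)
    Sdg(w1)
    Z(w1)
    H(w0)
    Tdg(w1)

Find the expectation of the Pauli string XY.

In the final state, XY has expectation 0. Key observation: steps 15-22 multiply out to the identity, so the circuit reduces to the remaining gates.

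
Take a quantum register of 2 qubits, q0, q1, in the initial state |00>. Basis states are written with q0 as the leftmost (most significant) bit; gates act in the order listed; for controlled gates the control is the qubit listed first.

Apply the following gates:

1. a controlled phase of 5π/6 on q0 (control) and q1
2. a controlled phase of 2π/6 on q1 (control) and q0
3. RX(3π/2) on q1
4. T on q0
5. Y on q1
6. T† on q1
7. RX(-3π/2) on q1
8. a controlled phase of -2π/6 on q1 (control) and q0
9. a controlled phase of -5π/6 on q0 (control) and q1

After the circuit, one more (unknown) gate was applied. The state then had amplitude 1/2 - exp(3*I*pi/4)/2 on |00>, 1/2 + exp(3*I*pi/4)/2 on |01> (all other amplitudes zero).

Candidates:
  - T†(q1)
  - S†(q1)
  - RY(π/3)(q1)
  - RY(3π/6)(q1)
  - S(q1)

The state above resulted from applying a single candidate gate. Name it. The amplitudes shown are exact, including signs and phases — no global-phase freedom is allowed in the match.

The applied gate was S(q1).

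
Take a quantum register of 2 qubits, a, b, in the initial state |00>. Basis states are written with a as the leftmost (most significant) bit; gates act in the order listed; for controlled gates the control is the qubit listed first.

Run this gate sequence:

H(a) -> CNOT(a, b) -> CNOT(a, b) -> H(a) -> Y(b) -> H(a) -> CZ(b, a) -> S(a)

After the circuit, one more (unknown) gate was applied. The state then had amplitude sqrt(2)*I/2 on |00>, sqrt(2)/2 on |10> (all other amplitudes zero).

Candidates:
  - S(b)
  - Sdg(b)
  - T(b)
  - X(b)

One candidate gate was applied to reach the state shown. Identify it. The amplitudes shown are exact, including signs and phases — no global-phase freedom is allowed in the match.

The applied gate was X(b). Key observation: steps 1-4 multiply out to the identity, so the circuit reduces to the remaining gates.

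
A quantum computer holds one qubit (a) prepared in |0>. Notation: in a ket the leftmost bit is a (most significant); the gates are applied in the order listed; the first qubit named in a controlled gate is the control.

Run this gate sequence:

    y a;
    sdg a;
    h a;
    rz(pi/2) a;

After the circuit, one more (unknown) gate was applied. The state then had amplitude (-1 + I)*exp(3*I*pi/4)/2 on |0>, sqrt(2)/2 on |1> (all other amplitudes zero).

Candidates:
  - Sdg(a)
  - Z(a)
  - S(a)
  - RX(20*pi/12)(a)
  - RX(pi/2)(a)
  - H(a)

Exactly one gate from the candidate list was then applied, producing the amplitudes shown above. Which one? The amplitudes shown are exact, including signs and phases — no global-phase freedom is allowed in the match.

The applied gate was H(a).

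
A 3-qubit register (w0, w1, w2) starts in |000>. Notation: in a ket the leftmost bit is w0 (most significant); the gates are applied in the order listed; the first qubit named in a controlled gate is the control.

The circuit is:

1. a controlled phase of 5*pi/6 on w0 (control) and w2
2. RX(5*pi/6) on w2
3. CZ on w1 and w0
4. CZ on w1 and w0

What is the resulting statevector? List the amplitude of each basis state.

After the circuit, the state carries amplitude -sqrt(2)/4 + sqrt(6)/4 on |000>, I*(-sqrt(6) - sqrt(2))/4 on |001>, and 0 on every other basis state. Key observation: the block from step 3 through step 4 cancels to the identity and can be dropped.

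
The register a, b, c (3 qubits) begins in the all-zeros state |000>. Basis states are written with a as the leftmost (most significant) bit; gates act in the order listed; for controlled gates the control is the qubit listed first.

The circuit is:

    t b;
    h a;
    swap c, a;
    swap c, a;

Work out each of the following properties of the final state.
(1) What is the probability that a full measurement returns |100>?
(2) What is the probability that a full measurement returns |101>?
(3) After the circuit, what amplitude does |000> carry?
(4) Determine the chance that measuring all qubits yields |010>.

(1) Outcome |100> occurs with probability 1/2. Key observation: the block from step 3 through step 4 cancels to the identity and can be dropped.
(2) The probability of measuring |101> is 0.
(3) |000> carries amplitude sqrt(2)/2 in the final state.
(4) Outcome |010> occurs with probability 0.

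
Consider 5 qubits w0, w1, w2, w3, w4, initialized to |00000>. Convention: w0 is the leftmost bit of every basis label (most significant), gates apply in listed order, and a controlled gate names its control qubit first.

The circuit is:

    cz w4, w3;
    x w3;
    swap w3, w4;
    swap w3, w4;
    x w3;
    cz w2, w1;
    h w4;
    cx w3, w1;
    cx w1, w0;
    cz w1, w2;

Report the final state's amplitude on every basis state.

The resulting statevector has amplitude sqrt(2)/2 on |00000>, sqrt(2)/2 on |00001>, and 0 on every other basis state.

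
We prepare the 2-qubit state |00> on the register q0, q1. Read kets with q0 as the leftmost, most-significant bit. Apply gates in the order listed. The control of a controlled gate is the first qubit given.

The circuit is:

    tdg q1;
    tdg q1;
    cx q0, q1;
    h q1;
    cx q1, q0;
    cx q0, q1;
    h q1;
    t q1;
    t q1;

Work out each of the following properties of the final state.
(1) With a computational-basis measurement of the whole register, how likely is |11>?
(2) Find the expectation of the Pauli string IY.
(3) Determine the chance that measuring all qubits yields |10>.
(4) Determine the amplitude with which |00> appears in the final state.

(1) Outcome |11> occurs with probability 1/4.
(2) The expectation value of IY is 1.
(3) Outcome |10> occurs with probability 1/4.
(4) |00> carries amplitude 1/2 in the final state.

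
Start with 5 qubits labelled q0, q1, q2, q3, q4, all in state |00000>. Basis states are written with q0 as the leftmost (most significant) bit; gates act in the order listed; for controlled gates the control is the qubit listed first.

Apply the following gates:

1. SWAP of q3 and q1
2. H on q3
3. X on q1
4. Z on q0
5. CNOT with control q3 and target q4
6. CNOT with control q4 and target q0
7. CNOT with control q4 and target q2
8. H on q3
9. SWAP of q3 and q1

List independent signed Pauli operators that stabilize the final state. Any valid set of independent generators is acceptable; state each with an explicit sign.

One valid set of independent stabilizer generators is +XZXIX, +IXIIZ, +ZIIIZ, +IIZIZ, -IIIZI (any independent generating set of the same group is equally correct).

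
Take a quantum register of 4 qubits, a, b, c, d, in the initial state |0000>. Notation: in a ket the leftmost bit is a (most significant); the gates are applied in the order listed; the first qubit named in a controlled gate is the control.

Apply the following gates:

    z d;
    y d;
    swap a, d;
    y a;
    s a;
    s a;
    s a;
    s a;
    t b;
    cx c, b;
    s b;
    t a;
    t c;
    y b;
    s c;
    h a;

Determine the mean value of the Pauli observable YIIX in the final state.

The observable YIIX averages to 0. Key observation: the block from step 5 through step 8 cancels to the identity and can be dropped.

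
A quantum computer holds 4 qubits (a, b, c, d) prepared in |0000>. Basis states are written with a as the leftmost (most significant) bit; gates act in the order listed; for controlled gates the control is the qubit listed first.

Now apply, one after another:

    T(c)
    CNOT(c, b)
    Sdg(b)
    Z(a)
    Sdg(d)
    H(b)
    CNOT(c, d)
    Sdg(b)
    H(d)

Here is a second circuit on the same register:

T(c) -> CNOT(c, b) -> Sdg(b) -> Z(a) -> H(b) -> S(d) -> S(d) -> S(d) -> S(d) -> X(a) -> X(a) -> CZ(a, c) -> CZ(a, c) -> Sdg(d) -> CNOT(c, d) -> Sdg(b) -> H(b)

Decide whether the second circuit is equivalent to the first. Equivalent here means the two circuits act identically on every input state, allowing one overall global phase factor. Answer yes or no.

No: there is an input state on which the two circuits produce genuinely different outputs (not merely differing by a phase).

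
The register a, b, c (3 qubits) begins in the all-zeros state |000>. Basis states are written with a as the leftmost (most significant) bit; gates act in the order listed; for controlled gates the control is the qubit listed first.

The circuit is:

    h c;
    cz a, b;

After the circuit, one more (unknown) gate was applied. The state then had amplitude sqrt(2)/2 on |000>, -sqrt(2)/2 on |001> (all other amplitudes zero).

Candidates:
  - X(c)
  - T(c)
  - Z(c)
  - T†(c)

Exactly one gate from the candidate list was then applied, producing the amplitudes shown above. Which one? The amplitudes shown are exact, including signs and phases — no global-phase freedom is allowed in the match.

The unique candidate consistent with the amplitudes is Z(c).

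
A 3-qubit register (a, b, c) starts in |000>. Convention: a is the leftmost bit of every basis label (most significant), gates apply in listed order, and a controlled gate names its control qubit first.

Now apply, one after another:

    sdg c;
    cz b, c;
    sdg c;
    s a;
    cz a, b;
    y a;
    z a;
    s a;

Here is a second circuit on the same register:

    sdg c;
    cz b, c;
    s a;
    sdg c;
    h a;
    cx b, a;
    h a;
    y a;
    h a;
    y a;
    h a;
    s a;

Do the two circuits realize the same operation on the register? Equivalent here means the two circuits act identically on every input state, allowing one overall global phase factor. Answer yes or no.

No, they are not equivalent — no single phase factor reconciles the two unitaries.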